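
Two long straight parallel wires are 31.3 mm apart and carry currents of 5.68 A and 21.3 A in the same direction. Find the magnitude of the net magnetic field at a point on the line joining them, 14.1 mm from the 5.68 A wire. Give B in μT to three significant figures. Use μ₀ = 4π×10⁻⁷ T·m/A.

B ≈ 167 μT

Each long wire gives B = μ₀I/(2πd). Distances are d₁ = 0.0141 m and d₂ = 0.0172 m.
B₁ = 8.06×10⁻⁵ T, B₂ = 2.48×10⁻⁴ T.
Between parallel currents the two contributions point in opposite directions, so they subtract. B = |B₁ − B₂| = |8.06×10⁻⁵ − 2.48×10⁻⁴| = 1.67×10⁻⁴ T.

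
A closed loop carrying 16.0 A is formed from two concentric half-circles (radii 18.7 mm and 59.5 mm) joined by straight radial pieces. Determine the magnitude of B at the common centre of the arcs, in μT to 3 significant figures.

The radial connectors point toward the centre, so dl × r̂ = 0 and they contribute nothing.
Each semicircle gives μ₀I/(4R): inner arc 2.69×10⁻⁴ T, outer arc 8.45×10⁻⁵ T.
The two arcs carry current in opposite angular senses, so their fields oppose: B = |2.69×10⁻⁴ − 8.45×10⁻⁵| = 1.84×10⁻⁴ T.

B ≈ 184 μT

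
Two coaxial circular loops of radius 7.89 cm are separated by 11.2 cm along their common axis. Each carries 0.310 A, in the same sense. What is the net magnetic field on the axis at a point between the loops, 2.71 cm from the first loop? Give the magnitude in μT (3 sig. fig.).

Each loop contributes B = μ₀IR²/[2(R²+z²)^(3/2)] on the axis, with z measured from that loop.
Loop 1 (z = 0.0271 m): B₁ = 2.09×10⁻⁶ T. Loop 2 (z = 0.0849 m): B₂ = 7.79×10⁻⁷ T.
The fields add: B = B₁ + B₂ = 2.87×10⁻⁶ T.

B ≈ 2.87 μT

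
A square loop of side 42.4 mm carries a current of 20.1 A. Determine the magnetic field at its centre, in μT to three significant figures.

B ≈ 536 μT

Each side is a finite straight segment at perpendicular distance d = a/(2 tan(π/4)) = 0.0212 m from the centre, with end-angles ±π/4.
One side contributes B₁ = (μ₀I/4πd)·2 sin(π/4) = 1.34×10⁻⁴ T.
All 4 sides add in the same direction: B = 4 × 1.34×10⁻⁴ = 5.36×10⁻⁴ T.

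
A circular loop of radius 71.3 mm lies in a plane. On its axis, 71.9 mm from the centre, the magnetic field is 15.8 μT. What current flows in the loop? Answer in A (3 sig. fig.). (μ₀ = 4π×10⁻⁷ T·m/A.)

On the axis of a loop, B = μ₀IR²/[2(R²+z²)^(3/2)], so I = 2B(R²+z²)^(3/2)/(μ₀R²).
R² + z² = 0.005084 + 0.00517 = 0.01025 m²; raised to 3/2 gives 1.04×10⁻³ m³.
I = 2 × 1.58×10⁻⁵ × 1.04×10⁻³ / (1.26×10⁻⁶ × 0.005084) = 5.14 A.

I ≈ 5.14 A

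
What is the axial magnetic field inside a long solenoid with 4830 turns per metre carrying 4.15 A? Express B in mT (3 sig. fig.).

Inside a long solenoid, B = μ₀nI with n = 4830 turns/m.
B = 4π×10⁻⁷ × 4830 × 4.15 = 2.52×10⁻² T.

B ≈ 25.2 mT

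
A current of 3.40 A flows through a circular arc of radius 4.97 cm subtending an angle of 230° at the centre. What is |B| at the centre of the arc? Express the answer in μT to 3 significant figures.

B ≈ 27.5 μT

The Biot–Savart field of a circular arc at its centre is B = μ₀Iφ/(4πR), with φ = 4.014 rad.
B = (4π×10⁻⁷ × 3.40 × 4.014) / (4π × 0.0497) = 2.75×10⁻⁵ T.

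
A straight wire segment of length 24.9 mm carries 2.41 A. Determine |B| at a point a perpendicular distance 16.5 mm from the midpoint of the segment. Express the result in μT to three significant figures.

For a finite straight segment, B = (μ₀I/4πd)(sinθ₁ + sinθ₂), where θ₁, θ₂ are the angles from the perpendicular to each end.
The perpendicular from the point meets the wire at its midpoint, so each end is L/2 = 0.01245 m away along the wire.
sinθ₁ = 0.01245/√(0.01245²+0.0165²) = 0.6023; sinθ₂ = 0.01245/√(0.01245²+0.0165²) = 0.6023.
B = (4π×10⁻⁷ × 2.41) / (4π × 0.0165) × (0.6023 + 0.6023) = 1.76×10⁻⁵ T.

B ≈ 17.6 μT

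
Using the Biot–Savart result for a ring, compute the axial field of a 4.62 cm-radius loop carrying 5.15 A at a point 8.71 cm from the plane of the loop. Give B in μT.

On the axis of a circular loop, B = μ₀IR² / [2(R²+z²)^(3/2)].
R² + z² = (0.0462)² + (0.0871)² = 0.009721 m², and (R²+z²)^(3/2) = 9.58×10⁻⁴ m³.
B = (4π×10⁻⁷ × 5.15 × 0.002134) / (2 × 9.58×10⁻⁴) = 7.21×10⁻⁶ T.

B ≈ 7.21 μT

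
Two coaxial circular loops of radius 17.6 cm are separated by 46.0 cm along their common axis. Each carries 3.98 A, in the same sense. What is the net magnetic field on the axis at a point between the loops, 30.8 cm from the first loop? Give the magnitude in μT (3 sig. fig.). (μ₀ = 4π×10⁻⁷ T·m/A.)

Each loop contributes B = μ₀IR²/[2(R²+z²)^(3/2)] on the axis, with z measured from that loop.
Loop 1 (z = 0.308 m): B₁ = 1.74×10⁻⁶ T. Loop 2 (z = 0.152 m): B₂ = 6.16×10⁻⁶ T.
The fields add: B = B₁ + B₂ = 7.89×10⁻⁶ T.

B ≈ 7.89 μT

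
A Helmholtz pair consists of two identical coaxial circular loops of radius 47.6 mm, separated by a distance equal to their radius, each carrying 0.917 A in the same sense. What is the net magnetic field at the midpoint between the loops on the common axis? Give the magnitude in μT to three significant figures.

Each loop contributes B = μ₀IR²/[2(R²+z²)^(3/2)] on the axis, with z measured from that loop.
Loop 1 (z = 0.0238 m): B₁ = 8.66×10⁻⁶ T. Loop 2 (z = 0.0238 m): B₂ = 8.66×10⁻⁶ T.
The fields add: B = B₁ + B₂ = 1.73×10⁻⁵ T.

B ≈ 17.3 μT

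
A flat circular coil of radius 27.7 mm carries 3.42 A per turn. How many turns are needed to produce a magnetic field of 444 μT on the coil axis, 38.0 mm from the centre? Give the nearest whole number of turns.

N = 28

For an N-turn coil, B = Nμ₀IR²/[2(R²+z²)^(3/2)]. A single turn gives B₁ = 1.59×10⁻⁵ T with R = 0.0277 m, z = 0.038 m.
N = B/B₁ = 4.44×10⁻⁴ / 1.59×10⁻⁵ = 28.00.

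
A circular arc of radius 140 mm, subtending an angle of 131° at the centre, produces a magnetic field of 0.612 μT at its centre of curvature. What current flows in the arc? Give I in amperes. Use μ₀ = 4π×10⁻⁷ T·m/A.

For a circular arc, B = μ₀Iφ/(4πR) with φ in radians; here φ = 2.286 rad.
So I = 4πRB/(μ₀φ) = 4π × 0.14 × 6.12×10⁻⁷ / (4π×10⁻⁷ × 2.286) = 0.375 A.

I ≈ 0.375 A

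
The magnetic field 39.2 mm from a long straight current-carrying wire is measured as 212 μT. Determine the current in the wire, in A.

For a long straight wire B = μ₀I/(2πd), so I = 2πdB/μ₀.
I = 2π × 0.0392 × 2.12×10⁻⁴ / (4π×10⁻⁷) = 41.6 A.

I ≈ 41.6 A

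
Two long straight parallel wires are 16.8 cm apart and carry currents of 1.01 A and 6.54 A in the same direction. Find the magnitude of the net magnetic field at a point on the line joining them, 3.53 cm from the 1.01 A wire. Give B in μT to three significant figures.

B ≈ 4.13 μT

Each long wire gives B = μ₀I/(2πd). Distances are d₁ = 0.0353 m and d₂ = 0.1327 m.
B₁ = 5.72×10⁻⁶ T, B₂ = 9.86×10⁻⁶ T.
Between parallel currents the two contributions point in opposite directions, so they subtract. B = |B₁ − B₂| = |5.72×10⁻⁶ − 9.86×10⁻⁶| = 4.13×10⁻⁶ T.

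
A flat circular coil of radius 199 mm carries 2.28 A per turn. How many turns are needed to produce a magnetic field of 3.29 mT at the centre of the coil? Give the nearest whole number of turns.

For an N-turn coil, B = Nμ₀I/(2R). A single turn gives B₁ = 7.20×10⁻⁶ T with R = 0.199 m.
N = B/B₁ = 3.29×10⁻³ / 7.20×10⁻⁶ = 457.02.

N = 457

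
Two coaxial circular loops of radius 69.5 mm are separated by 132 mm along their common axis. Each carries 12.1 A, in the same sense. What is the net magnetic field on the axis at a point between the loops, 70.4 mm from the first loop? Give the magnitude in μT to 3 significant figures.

B ≈ 83.8 μT

Each loop contributes B = μ₀IR²/[2(R²+z²)^(3/2)] on the axis, with z measured from that loop.
Loop 1 (z = 0.0704 m): B₁ = 3.79×10⁻⁵ T. Loop 2 (z = 0.0616 m): B₂ = 4.58×10⁻⁵ T.
The fields add: B = B₁ + B₂ = 8.38×10⁻⁵ T.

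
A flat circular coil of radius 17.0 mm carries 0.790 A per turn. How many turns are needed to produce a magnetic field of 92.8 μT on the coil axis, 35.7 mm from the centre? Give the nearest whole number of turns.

N = 40

For an N-turn coil, B = Nμ₀IR²/[2(R²+z²)^(3/2)]. A single turn gives B₁ = 2.32×10⁻⁶ T with R = 0.017 m, z = 0.0357 m.
N = B/B₁ = 9.28×10⁻⁵ / 2.32×10⁻⁶ = 39.99.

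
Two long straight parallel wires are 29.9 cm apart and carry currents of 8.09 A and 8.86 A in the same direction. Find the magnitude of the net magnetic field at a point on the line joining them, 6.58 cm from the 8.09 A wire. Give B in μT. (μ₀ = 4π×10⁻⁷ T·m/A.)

Each long wire gives B = μ₀I/(2πd). Distances are d₁ = 0.0658 m and d₂ = 0.2332 m.
B₁ = 2.46×10⁻⁵ T, B₂ = 7.60×10⁻⁶ T.
Between parallel currents the two contributions point in opposite directions, so they subtract. B = |B₁ − B₂| = |2.46×10⁻⁵ − 7.60×10⁻⁶| = 1.70×10⁻⁵ T.

B ≈ 17.0 μT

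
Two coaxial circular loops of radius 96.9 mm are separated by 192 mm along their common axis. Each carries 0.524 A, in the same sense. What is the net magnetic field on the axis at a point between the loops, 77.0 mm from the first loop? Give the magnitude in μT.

B ≈ 2.54 μT

Each loop contributes B = μ₀IR²/[2(R²+z²)^(3/2)] on the axis, with z measured from that loop.
Loop 1 (z = 0.077 m): B₁ = 1.63×10⁻⁶ T. Loop 2 (z = 0.115 m): B₂ = 9.09×10⁻⁷ T.
The fields add: B = B₁ + B₂ = 2.54×10⁻⁶ T.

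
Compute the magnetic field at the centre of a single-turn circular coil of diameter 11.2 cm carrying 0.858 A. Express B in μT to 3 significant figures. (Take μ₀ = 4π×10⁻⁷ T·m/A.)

At the centre of a circular loop the Biot–Savart law gives B = μ₀I/(2R) (so R = 0.056 m).
B = (4π×10⁻⁷ × 0.858) / (2 × 0.056) = 9.63×10⁻⁶ T.

B ≈ 9.63 μT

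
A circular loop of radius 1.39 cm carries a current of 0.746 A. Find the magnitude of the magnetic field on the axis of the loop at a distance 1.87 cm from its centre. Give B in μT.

On the axis of a circular loop, B = μ₀IR² / [2(R²+z²)^(3/2)].
R² + z² = (0.0139)² + (0.0187)² = 0.0005429 m², and (R²+z²)^(3/2) = 1.26×10⁻⁵ m³.
B = (4π×10⁻⁷ × 0.746 × 0.0001932) / (2 × 1.26×10⁻⁵) = 7.16×10⁻⁶ T.

B ≈ 7.16 μT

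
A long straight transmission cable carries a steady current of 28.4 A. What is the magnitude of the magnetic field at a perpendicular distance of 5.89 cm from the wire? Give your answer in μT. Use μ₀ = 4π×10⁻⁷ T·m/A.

B ≈ 96.4 μT

For an infinitely long straight wire, B = μ₀I/(2πd).
B = (4π×10⁻⁷ × 28.4) / (2π × 0.0589) = 9.64×10⁻⁵ T.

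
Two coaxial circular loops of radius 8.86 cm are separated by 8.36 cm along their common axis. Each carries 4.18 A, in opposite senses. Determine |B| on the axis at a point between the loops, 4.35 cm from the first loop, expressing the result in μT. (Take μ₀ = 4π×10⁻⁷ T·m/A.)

B ≈ 0.974 μT

Each loop contributes B = μ₀IR²/[2(R²+z²)^(3/2)] on the axis, with z measured from that loop.
Loop 1 (z = 0.0435 m): B₁ = 2.14×10⁻⁵ T. Loop 2 (z = 0.0401 m): B₂ = 2.24×10⁻⁵ T.
The fields oppose: B = |B₁ − B₂| = 9.74×10⁻⁷ T.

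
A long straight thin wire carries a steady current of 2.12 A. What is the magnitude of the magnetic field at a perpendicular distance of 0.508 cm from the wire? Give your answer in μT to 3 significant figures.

For an infinitely long straight wire, B = μ₀I/(2πd).
B = (4π×10⁻⁷ × 2.12) / (2π × 0.00508) = 8.35×10⁻⁵ T.

B ≈ 83.5 μT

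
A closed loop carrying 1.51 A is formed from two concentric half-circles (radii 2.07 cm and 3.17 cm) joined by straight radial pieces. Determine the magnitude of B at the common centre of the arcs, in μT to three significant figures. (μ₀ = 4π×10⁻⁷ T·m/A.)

The radial connectors point toward the centre, so dl × r̂ = 0 and they contribute nothing.
Each semicircle gives μ₀I/(4R): inner arc 2.29×10⁻⁵ T, outer arc 1.50×10⁻⁵ T.
The two arcs carry current in opposite angular senses, so their fields oppose: B = |2.29×10⁻⁵ − 1.50×10⁻⁵| = 7.95×10⁻⁶ T.

B ≈ 7.95 μT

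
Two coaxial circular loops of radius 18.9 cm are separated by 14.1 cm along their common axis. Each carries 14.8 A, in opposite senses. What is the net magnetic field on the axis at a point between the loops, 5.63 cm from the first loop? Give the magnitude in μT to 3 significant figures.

B ≈ 5.92 μT

Each loop contributes B = μ₀IR²/[2(R²+z²)^(3/2)] on the axis, with z measured from that loop.
Loop 1 (z = 0.0563 m): B₁ = 4.33×10⁻⁵ T. Loop 2 (z = 0.0847 m): B₂ = 3.74×10⁻⁵ T.
The fields oppose: B = |B₁ − B₂| = 5.92×10⁻⁶ T.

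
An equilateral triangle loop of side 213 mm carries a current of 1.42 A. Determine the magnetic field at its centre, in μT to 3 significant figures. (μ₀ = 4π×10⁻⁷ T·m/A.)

Each side is a finite straight segment at perpendicular distance d = a/(2 tan(π/3)) = 0.06149 m from the centre, with end-angles ±π/3.
One side contributes B₁ = (μ₀I/4πd)·2 sin(π/3) = 4.00×10⁻⁶ T.
All 3 sides add in the same direction: B = 3 × 4.00×10⁻⁶ = 1.20×10⁻⁵ T.

B ≈ 12.0 μT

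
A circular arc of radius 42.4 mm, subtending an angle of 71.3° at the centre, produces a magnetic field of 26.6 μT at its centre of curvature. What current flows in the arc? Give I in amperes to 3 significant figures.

For a circular arc, B = μ₀Iφ/(4πR) with φ in radians; here φ = 1.244 rad.
So I = 4πRB/(μ₀φ) = 4π × 0.0424 × 2.66×10⁻⁵ / (4π×10⁻⁷ × 1.244) = 9.06 A.

I ≈ 9.06 A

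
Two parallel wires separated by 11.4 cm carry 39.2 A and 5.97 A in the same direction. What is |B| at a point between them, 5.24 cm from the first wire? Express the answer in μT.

B ≈ 130 μT

Each long wire gives B = μ₀I/(2πd). Distances are d₁ = 0.0524 m and d₂ = 0.0616 m.
B₁ = 1.50×10⁻⁴ T, B₂ = 1.94×10⁻⁵ T.
Between parallel currents the two contributions point in opposite directions, so they subtract. B = |B₁ − B₂| = |1.50×10⁻⁴ − 1.94×10⁻⁵| = 1.30×10⁻⁴ T.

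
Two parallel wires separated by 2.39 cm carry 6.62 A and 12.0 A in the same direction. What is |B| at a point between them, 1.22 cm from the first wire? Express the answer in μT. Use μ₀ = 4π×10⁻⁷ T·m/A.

B ≈ 96.6 μT

Each long wire gives B = μ₀I/(2πd). Distances are d₁ = 0.0122 m and d₂ = 0.0117 m.
B₁ = 1.09×10⁻⁴ T, B₂ = 2.05×10⁻⁴ T.
Between parallel currents the two contributions point in opposite directions, so they subtract. B = |B₁ − B₂| = |1.09×10⁻⁴ − 2.05×10⁻⁴| = 9.66×10⁻⁵ T.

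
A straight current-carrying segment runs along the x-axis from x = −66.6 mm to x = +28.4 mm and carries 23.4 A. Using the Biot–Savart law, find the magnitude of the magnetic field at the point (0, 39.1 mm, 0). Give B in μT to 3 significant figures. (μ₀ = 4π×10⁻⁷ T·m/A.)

B ≈ 86.8 μT

For a finite straight segment, B = (μ₀I/4πd)(sinθ₁ + sinθ₂), where θ₁, θ₂ are the angles from the perpendicular to each end.
The perpendicular distance is d = 0.0391 m; the end-offsets along the wire are a = 0.0666 m and b = 0.0284 m.
sinθ₁ = 0.0666/√(0.0666²+0.0391²) = 0.8624; sinθ₂ = 0.0284/√(0.0284²+0.0391²) = 0.5877.
B = (4π×10⁻⁷ × 23.4) / (4π × 0.0391) × (0.8624 + 0.5877) = 8.68×10⁻⁵ T.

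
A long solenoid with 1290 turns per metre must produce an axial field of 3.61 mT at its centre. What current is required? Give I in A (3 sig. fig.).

I ≈ 2.23 A

Inside a long solenoid B = μ₀nI with n = 1290 m⁻¹, so I = B/(μ₀n).
I = 3.61×10⁻³ / (4π×10⁻⁷ × 1290) = 2.23 A.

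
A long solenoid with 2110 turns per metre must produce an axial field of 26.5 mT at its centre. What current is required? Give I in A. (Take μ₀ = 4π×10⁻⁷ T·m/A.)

I ≈ 9.99 A

Inside a long solenoid B = μ₀nI with n = 2110 m⁻¹, so I = B/(μ₀n).
I = 2.65×10⁻² / (4π×10⁻⁷ × 2110) = 9.99 A.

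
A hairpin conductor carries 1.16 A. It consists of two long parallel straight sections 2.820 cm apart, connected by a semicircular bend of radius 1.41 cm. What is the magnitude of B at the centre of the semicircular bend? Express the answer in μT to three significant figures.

B ≈ 42.3 μT

The semicircular arc contributes B_arc = μ₀I·π/(4πR) = μ₀I/(4R) = 2.58×10⁻⁵ T.
Each semi-infinite lead is at perpendicular distance R = 0.0141 m from the centre, with the perpendicular foot at its near end, so it contributes μ₀I/(4πR); both point the same way, together 1.65×10⁻⁵ T.
Arc and leads all point the same direction: B = 2.58×10⁻⁵ + 1.65×10⁻⁵ = 4.23×10⁻⁵ T.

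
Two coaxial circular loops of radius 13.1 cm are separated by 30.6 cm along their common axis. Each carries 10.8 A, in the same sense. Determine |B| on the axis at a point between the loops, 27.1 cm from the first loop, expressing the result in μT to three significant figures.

Each loop contributes B = μ₀IR²/[2(R²+z²)^(3/2)] on the axis, with z measured from that loop.
Loop 1 (z = 0.271 m): B₁ = 4.27×10⁻⁶ T. Loop 2 (z = 0.035 m): B₂ = 4.67×10⁻⁵ T.
The fields add: B = B₁ + B₂ = 5.10×10⁻⁵ T.

B ≈ 51.0 μT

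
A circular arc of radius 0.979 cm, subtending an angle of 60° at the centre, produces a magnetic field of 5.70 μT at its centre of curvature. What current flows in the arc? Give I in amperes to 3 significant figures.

I ≈ 0.533 A

For a circular arc, B = μ₀Iφ/(4πR) with φ in radians; here φ = 1.047 rad.
So I = 4πRB/(μ₀φ) = 4π × 0.00979 × 5.70×10⁻⁶ / (4π×10⁻⁷ × 1.047) = 0.533 A.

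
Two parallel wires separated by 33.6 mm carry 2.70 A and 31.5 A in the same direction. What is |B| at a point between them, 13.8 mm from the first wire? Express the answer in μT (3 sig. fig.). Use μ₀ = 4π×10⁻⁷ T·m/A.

Each long wire gives B = μ₀I/(2πd). Distances are d₁ = 0.0138 m and d₂ = 0.0198 m.
B₁ = 3.91×10⁻⁵ T, B₂ = 3.18×10⁻⁴ T.
Between parallel currents the two contributions point in opposite directions, so they subtract. B = |B₁ − B₂| = |3.91×10⁻⁵ − 3.18×10⁻⁴| = 2.79×10⁻⁴ T.

B ≈ 279 μT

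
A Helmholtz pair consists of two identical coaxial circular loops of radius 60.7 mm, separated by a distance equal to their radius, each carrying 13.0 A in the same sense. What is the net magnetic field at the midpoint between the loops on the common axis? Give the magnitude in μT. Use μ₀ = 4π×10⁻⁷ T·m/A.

B ≈ 193 μT

Each loop contributes B = μ₀IR²/[2(R²+z²)^(3/2)] on the axis, with z measured from that loop.
Loop 1 (z = 0.03035 m): B₁ = 9.63×10⁻⁵ T. Loop 2 (z = 0.03035 m): B₂ = 9.63×10⁻⁵ T.
The fields add: B = B₁ + B₂ = 1.93×10⁻⁴ T.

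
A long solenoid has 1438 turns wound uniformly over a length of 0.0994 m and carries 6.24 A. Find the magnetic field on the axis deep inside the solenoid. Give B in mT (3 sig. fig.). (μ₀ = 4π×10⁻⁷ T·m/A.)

Inside a long solenoid, B = μ₀nI with n = 1.447×10⁴ turns/m.
B = 4π×10⁻⁷ × 1.447×10⁴ × 6.24 = 0.113 T.

B ≈ 113 mT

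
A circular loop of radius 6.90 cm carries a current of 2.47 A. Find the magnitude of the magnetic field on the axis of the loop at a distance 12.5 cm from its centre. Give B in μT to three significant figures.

On the axis of a circular loop, B = μ₀IR² / [2(R²+z²)^(3/2)].
R² + z² = (0.069)² + (0.125)² = 0.02039 m², and (R²+z²)^(3/2) = 2.91×10⁻³ m³.
B = (4π×10⁻⁷ × 2.47 × 0.004761) / (2 × 2.91×10⁻³) = 2.54×10⁻⁶ T.

B ≈ 2.54 μT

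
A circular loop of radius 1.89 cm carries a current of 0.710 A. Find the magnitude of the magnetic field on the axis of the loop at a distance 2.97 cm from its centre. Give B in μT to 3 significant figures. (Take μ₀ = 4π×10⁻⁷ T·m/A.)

B ≈ 3.65 μT

On the axis of a circular loop, B = μ₀IR² / [2(R²+z²)^(3/2)].
R² + z² = (0.0189)² + (0.0297)² = 0.001239 m², and (R²+z²)^(3/2) = 4.36×10⁻⁵ m³.
B = (4π×10⁻⁷ × 0.710 × 0.0003572) / (2 × 4.36×10⁻⁵) = 3.65×10⁻⁶ T.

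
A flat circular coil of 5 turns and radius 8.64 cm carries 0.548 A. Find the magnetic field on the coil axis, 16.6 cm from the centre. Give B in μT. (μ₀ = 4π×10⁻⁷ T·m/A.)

For an N-turn flat coil, B = Nμ₀IR²/[2(R²+z²)^(3/2)] with R = 0.0864 m, z = 0.166 m.
B = 5 × 3.92×10⁻⁷ T = 1.96×10⁻⁶ T.

B ≈ 1.96 μT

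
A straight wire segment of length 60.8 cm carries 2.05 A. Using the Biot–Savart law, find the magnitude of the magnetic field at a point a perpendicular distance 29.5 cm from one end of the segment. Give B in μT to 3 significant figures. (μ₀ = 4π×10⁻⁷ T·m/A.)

B ≈ 0.625 μT

For a finite straight segment, B = (μ₀I/4πd)(sinθ₁ + sinθ₂), where θ₁, θ₂ are the angles from the perpendicular to each end.
The perpendicular foot is at one end, so the two end-offsets along the wire are 0 and L = 0.608 m.
sinθ₁ = 0/√(0²+0.295²) = 0.0000; sinθ₂ = 0.608/√(0.608²+0.295²) = 0.8997.
B = (4π×10⁻⁷ × 2.05) / (4π × 0.295) × (0.0000 + 0.8997) = 6.25×10⁻⁷ T.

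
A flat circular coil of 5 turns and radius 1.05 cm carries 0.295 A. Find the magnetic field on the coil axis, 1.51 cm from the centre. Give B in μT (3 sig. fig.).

B ≈ 16.4 μT

For an N-turn flat coil, B = Nμ₀IR²/[2(R²+z²)^(3/2)] with R = 0.0105 m, z = 0.0151 m.
B = 5 × 3.28×10⁻⁶ T = 1.64×10⁻⁵ T.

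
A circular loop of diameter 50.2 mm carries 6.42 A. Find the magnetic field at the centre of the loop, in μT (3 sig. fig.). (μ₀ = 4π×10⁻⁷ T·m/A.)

At the centre of a circular loop the Biot–Savart law gives B = μ₀I/(2R) (so R = 0.0251 m).
B = (4π×10⁻⁷ × 6.42) / (2 × 0.0251) = 1.61×10⁻⁴ T.

B ≈ 161 μT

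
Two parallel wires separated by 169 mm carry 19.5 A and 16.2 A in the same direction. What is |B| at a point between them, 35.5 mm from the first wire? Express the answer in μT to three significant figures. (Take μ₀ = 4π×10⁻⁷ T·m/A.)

Each long wire gives B = μ₀I/(2πd). Distances are d₁ = 0.0355 m and d₂ = 0.1335 m.
B₁ = 1.10×10⁻⁴ T, B₂ = 2.43×10⁻⁵ T.
Between parallel currents the two contributions point in opposite directions, so they subtract. B = |B₁ − B₂| = |1.10×10⁻⁴ − 2.43×10⁻⁵| = 8.56×10⁻⁵ T.

B ≈ 85.6 μT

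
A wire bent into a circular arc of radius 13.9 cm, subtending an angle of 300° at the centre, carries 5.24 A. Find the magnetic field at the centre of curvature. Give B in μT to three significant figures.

B ≈ 19.7 μT

The Biot–Savart field of a circular arc at its centre is B = μ₀Iφ/(4πR), with φ = 5.236 rad.
B = (4π×10⁻⁷ × 5.24 × 5.236) / (4π × 0.139) = 1.97×10⁻⁵ T.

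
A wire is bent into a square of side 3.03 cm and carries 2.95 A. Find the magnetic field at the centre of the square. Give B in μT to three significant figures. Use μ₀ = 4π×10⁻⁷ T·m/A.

Each side is a finite straight segment at perpendicular distance d = a/(2 tan(π/4)) = 0.01515 m from the centre, with end-angles ±π/4.
One side contributes B₁ = (μ₀I/4πd)·2 sin(π/4) = 2.75×10⁻⁵ T.
All 4 sides add in the same direction: B = 4 × 2.75×10⁻⁵ = 1.10×10⁻⁴ T.

B ≈ 110 μT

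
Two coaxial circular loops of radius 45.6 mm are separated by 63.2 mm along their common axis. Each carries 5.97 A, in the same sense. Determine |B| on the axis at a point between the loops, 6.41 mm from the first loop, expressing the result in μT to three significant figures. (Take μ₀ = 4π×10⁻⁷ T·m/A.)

Each loop contributes B = μ₀IR²/[2(R²+z²)^(3/2)] on the axis, with z measured from that loop.
Loop 1 (z = 0.00641 m): B₁ = 7.99×10⁻⁵ T. Loop 2 (z = 0.05679 m): B₂ = 2.02×10⁻⁵ T.
The fields add: B = B₁ + B₂ = 1.00×10⁻⁴ T.

B ≈ 100 μT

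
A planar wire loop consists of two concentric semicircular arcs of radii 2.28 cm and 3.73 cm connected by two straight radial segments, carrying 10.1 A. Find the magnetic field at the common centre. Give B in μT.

The radial connectors point toward the centre, so dl × r̂ = 0 and they contribute nothing.
Each semicircle gives μ₀I/(4R): inner arc 1.39×10⁻⁴ T, outer arc 8.51×10⁻⁵ T.
The two arcs carry current in opposite angular senses, so their fields oppose: B = |1.39×10⁻⁴ − 8.51×10⁻⁵| = 5.41×10⁻⁵ T.

B ≈ 54.1 μT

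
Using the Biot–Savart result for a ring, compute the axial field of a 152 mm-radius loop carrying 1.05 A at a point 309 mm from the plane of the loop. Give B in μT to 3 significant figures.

B ≈ 0.373 μT

On the axis of a circular loop, B = μ₀IR² / [2(R²+z²)^(3/2)].
R² + z² = (0.152)² + (0.309)² = 0.1186 m², and (R²+z²)^(3/2) = 4.08×10⁻² m³.
B = (4π×10⁻⁷ × 1.05 × 0.0231) / (2 × 4.08×10⁻²) = 3.73×10⁻⁷ T.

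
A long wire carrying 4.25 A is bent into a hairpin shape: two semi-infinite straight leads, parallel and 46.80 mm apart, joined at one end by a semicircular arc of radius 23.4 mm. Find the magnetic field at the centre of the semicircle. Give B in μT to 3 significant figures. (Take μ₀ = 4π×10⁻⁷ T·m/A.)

B ≈ 93.4 μT

The semicircular arc contributes B_arc = μ₀I·π/(4πR) = μ₀I/(4R) = 5.71×10⁻⁵ T.
Each semi-infinite lead is at perpendicular distance R = 0.0234 m from the centre, with the perpendicular foot at its near end, so it contributes μ₀I/(4πR); both point the same way, together 3.63×10⁻⁵ T.
Arc and leads all point the same direction: B = 5.71×10⁻⁵ + 3.63×10⁻⁵ = 9.34×10⁻⁵ T.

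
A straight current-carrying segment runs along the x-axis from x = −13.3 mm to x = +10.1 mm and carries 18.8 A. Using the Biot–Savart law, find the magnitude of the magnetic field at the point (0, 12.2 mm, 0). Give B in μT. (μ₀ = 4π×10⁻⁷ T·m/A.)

For a finite straight segment, B = (μ₀I/4πd)(sinθ₁ + sinθ₂), where θ₁, θ₂ are the angles from the perpendicular to each end.
The perpendicular distance is d = 0.0122 m; the end-offsets along the wire are a = 0.0133 m and b = 0.0101 m.
sinθ₁ = 0.0133/√(0.0133²+0.0122²) = 0.7369; sinθ₂ = 0.0101/√(0.0101²+0.0122²) = 0.6377.
B = (4π×10⁻⁷ × 18.8) / (4π × 0.0122) × (0.7369 + 0.6377) = 2.12×10⁻⁴ T.

B ≈ 212 μT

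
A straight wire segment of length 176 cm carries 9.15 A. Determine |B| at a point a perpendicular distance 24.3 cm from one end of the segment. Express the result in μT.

B ≈ 3.73 μT

For a finite straight segment, B = (μ₀I/4πd)(sinθ₁ + sinθ₂), where θ₁, θ₂ are the angles from the perpendicular to each end.
The perpendicular foot is at one end, so the two end-offsets along the wire are 0 and L = 1.76 m.
sinθ₁ = 0/√(0²+0.243²) = 0.0000; sinθ₂ = 1.76/√(1.76²+0.243²) = 0.9906.
B = (4π×10⁻⁷ × 9.15) / (4π × 0.243) × (0.0000 + 0.9906) = 3.73×10⁻⁶ T.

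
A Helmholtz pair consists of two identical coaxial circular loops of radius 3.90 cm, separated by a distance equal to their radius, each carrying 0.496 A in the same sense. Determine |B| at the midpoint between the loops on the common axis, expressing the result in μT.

B ≈ 11.4 μT

Each loop contributes B = μ₀IR²/[2(R²+z²)^(3/2)] on the axis, with z measured from that loop.
Loop 1 (z = 0.0195 m): B₁ = 5.72×10⁻⁶ T. Loop 2 (z = 0.0195 m): B₂ = 5.72×10⁻⁶ T.
The fields add: B = B₁ + B₂ = 1.14×10⁻⁵ T.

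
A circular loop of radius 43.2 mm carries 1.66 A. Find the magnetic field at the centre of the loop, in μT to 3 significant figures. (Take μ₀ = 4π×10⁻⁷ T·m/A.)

At the centre of a circular loop the Biot–Savart law gives B = μ₀I/(2R).
B = (4π×10⁻⁷ × 1.66) / (2 × 0.0432) = 2.41×10⁻⁵ T.

B ≈ 24.1 μT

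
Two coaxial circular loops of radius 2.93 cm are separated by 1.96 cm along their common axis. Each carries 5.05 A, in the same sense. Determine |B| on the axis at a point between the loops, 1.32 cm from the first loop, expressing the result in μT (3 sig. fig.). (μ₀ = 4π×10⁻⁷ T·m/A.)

Each loop contributes B = μ₀IR²/[2(R²+z²)^(3/2)] on the axis, with z measured from that loop.
Loop 1 (z = 0.0132 m): B₁ = 8.21×10⁻⁵ T. Loop 2 (z = 0.0064 m): B₂ = 1.01×10⁻⁴ T.
The fields add: B = B₁ + B₂ = 1.83×10⁻⁴ T.

B ≈ 183 μT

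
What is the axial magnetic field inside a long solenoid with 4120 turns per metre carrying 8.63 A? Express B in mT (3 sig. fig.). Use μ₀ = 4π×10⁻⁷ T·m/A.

Inside a long solenoid, B = μ₀nI with n = 4120 turns/m.
B = 4π×10⁻⁷ × 4120 × 8.63 = 4.47×10⁻² T.

B ≈ 44.7 mT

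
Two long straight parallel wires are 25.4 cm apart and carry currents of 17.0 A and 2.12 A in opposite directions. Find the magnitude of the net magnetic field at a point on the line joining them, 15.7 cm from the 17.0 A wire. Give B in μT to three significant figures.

B ≈ 26.0 μT

Each long wire gives B = μ₀I/(2πd). Distances are d₁ = 0.157 m and d₂ = 0.097 m.
B₁ = 2.17×10⁻⁵ T, B₂ = 4.37×10⁻⁶ T.
Between antiparallel currents both contributions point the same way, so they add. B = B₁ + B₂ = 2.17×10⁻⁵ + 4.37×10⁻⁶ = 2.60×10⁻⁵ T.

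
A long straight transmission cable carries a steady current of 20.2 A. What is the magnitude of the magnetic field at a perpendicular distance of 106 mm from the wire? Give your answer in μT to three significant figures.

B ≈ 38.1 μT

For an infinitely long straight wire, B = μ₀I/(2πd).
B = (4π×10⁻⁷ × 20.2) / (2π × 0.106) = 3.81×10⁻⁵ T.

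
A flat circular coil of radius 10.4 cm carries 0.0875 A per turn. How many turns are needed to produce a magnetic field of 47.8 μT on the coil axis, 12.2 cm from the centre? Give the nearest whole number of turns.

N = 331

For an N-turn coil, B = Nμ₀IR²/[2(R²+z²)^(3/2)]. A single turn gives B₁ = 1.44×10⁻⁷ T with R = 0.104 m, z = 0.122 m.
N = B/B₁ = 4.78×10⁻⁵ / 1.44×10⁻⁷ = 331.19.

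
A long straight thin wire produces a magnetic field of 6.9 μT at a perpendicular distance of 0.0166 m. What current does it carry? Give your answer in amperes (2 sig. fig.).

I ≈ 0.57 A

For a long straight wire B = μ₀I/(2πd), so I = 2πdB/μ₀.
I = 2π × 0.0166 × 6.90×10⁻⁶ / (4π×10⁻⁷) = 0.573 A.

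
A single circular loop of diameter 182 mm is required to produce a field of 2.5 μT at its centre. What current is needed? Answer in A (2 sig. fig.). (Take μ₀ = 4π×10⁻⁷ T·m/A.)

I ≈ 0.36 A

At the centre of a circular loop B = μ₀I/(2R), so I = 2RB/μ₀.
With R = 0.091 m, I = 2 × 0.091 × 2.50×10⁻⁶ / (4π×10⁻⁷) = 0.362 A.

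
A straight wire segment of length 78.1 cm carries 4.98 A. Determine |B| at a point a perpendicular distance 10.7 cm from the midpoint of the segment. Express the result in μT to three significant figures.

For a finite straight segment, B = (μ₀I/4πd)(sinθ₁ + sinθ₂), where θ₁, θ₂ are the angles from the perpendicular to each end.
The perpendicular from the point meets the wire at its midpoint, so each end is L/2 = 0.3905 m away along the wire.
sinθ₁ = 0.3905/√(0.3905²+0.107²) = 0.9644; sinθ₂ = 0.3905/√(0.3905²+0.107²) = 0.9644.
B = (4π×10⁻⁷ × 4.98) / (4π × 0.107) × (0.9644 + 0.9644) = 8.98×10⁻⁶ T.

B ≈ 8.98 μT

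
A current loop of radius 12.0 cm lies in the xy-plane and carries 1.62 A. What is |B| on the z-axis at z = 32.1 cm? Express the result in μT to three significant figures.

B ≈ 0.364 μT

On the axis of a circular loop, B = μ₀IR² / [2(R²+z²)^(3/2)].
R² + z² = (0.12)² + (0.321)² = 0.1174 m², and (R²+z²)^(3/2) = 4.02×10⁻² m³.
B = (4π×10⁻⁷ × 1.62 × 0.0144) / (2 × 4.02×10⁻²) = 3.64×10⁻⁷ T.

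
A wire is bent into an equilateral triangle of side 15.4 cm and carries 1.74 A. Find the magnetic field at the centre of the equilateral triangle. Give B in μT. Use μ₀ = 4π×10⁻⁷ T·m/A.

B ≈ 20.3 μT

Each side is a finite straight segment at perpendicular distance d = a/(2 tan(π/3)) = 0.04446 m from the centre, with end-angles ±π/3.
One side contributes B₁ = (μ₀I/4πd)·2 sin(π/3) = 6.78×10⁻⁶ T.
All 3 sides add in the same direction: B = 3 × 6.78×10⁻⁶ = 2.03×10⁻⁵ T.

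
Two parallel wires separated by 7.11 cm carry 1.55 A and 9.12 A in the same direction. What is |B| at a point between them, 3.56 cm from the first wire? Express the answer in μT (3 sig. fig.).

B ≈ 42.7 μT

Each long wire gives B = μ₀I/(2πd). Distances are d₁ = 0.0356 m and d₂ = 0.0355 m.
B₁ = 8.71×10⁻⁶ T, B₂ = 5.14×10⁻⁵ T.
Between parallel currents the two contributions point in opposite directions, so they subtract. B = |B₁ − B₂| = |8.71×10⁻⁶ − 5.14×10⁻⁵| = 4.27×10⁻⁵ T.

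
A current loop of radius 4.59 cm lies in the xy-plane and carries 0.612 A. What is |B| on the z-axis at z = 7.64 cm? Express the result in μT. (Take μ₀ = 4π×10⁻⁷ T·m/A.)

On the axis of a circular loop, B = μ₀IR² / [2(R²+z²)^(3/2)].
R² + z² = (0.0459)² + (0.0764)² = 0.007944 m², and (R²+z²)^(3/2) = 7.08×10⁻⁴ m³.
B = (4π×10⁻⁷ × 0.612 × 0.002107) / (2 × 7.08×10⁻⁴) = 1.14×10⁻⁶ T.

B ≈ 1.14 μT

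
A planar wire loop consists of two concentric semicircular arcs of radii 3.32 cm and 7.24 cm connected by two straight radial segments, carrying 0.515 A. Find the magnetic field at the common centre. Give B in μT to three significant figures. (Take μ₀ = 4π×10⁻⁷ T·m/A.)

B ≈ 2.64 μT

The radial connectors point toward the centre, so dl × r̂ = 0 and they contribute nothing.
Each semicircle gives μ₀I/(4R): inner arc 4.87×10⁻⁶ T, outer arc 2.23×10⁻⁶ T.
The two arcs carry current in opposite angular senses, so their fields oppose: B = |4.87×10⁻⁶ − 2.23×10⁻⁶| = 2.64×10⁻⁶ T.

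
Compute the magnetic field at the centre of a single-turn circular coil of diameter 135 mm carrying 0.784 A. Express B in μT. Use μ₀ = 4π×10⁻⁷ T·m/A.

At the centre of a circular loop the Biot–Savart law gives B = μ₀I/(2R) (so R = 0.0675 m).
B = (4π×10⁻⁷ × 0.784) / (2 × 0.0675) = 7.30×10⁻⁶ T.

B ≈ 7.30 μT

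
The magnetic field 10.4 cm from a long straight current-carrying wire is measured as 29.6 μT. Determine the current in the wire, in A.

I ≈ 15.4 A

For a long straight wire B = μ₀I/(2πd), so I = 2πdB/μ₀.
I = 2π × 0.104 × 2.96×10⁻⁵ / (4π×10⁻⁷) = 15.4 A.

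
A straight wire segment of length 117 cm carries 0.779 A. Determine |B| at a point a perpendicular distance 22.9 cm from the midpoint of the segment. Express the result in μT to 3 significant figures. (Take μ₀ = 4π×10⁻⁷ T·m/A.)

For a finite straight segment, B = (μ₀I/4πd)(sinθ₁ + sinθ₂), where θ₁, θ₂ are the angles from the perpendicular to each end.
The perpendicular from the point meets the wire at its midpoint, so each end is L/2 = 0.585 m away along the wire.
sinθ₁ = 0.585/√(0.585²+0.229²) = 0.9312; sinθ₂ = 0.585/√(0.585²+0.229²) = 0.9312.
B = (4π×10⁻⁷ × 0.779) / (4π × 0.229) × (0.9312 + 0.9312) = 6.34×10⁻⁷ T.

B ≈ 0.634 μT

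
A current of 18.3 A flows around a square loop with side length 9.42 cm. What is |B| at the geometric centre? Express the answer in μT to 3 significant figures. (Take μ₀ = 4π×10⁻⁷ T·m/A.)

B ≈ 220 μT

Each side is a finite straight segment at perpendicular distance d = a/(2 tan(π/4)) = 0.0471 m from the centre, with end-angles ±π/4.
One side contributes B₁ = (μ₀I/4πd)·2 sin(π/4) = 5.49×10⁻⁵ T.
All 4 sides add in the same direction: B = 4 × 5.49×10⁻⁵ = 2.20×10⁻⁴ T.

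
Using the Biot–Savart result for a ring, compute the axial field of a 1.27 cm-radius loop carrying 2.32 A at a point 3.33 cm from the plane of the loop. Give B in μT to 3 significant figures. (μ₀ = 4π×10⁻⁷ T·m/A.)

B ≈ 5.19 μT

On the axis of a circular loop, B = μ₀IR² / [2(R²+z²)^(3/2)].
R² + z² = (0.0127)² + (0.0333)² = 0.00127 m², and (R²+z²)^(3/2) = 4.53×10⁻⁵ m³.
B = (4π×10⁻⁷ × 2.32 × 0.0001613) / (2 × 4.53×10⁻⁵) = 5.19×10⁻⁶ T.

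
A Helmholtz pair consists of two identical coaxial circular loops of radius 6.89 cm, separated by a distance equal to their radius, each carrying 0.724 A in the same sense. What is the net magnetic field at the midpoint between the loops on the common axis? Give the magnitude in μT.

B ≈ 9.45 μT

Each loop contributes B = μ₀IR²/[2(R²+z²)^(3/2)] on the axis, with z measured from that loop.
Loop 1 (z = 0.03445 m): B₁ = 4.72×10⁻⁶ T. Loop 2 (z = 0.03445 m): B₂ = 4.72×10⁻⁶ T.
The fields add: B = B₁ + B₂ = 9.45×10⁻⁶ T.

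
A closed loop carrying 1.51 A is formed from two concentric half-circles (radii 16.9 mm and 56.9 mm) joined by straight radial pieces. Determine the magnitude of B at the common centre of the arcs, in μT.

B ≈ 19.7 μT

The radial connectors point toward the centre, so dl × r̂ = 0 and they contribute nothing.
Each semicircle gives μ₀I/(4R): inner arc 2.81×10⁻⁵ T, outer arc 8.34×10⁻⁶ T.
The two arcs carry current in opposite angular senses, so their fields oppose: B = |2.81×10⁻⁵ − 8.34×10⁻⁶| = 1.97×10⁻⁵ T.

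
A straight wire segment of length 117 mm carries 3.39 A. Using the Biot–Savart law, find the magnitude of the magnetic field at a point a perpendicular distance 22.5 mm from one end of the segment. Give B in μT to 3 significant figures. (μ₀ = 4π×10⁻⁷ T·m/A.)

B ≈ 14.8 μT

For a finite straight segment, B = (μ₀I/4πd)(sinθ₁ + sinθ₂), where θ₁, θ₂ are the angles from the perpendicular to each end.
The perpendicular foot is at one end, so the two end-offsets along the wire are 0 and L = 0.117 m.
sinθ₁ = 0/√(0²+0.0225²) = 0.0000; sinθ₂ = 0.117/√(0.117²+0.0225²) = 0.9820.
B = (4π×10⁻⁷ × 3.39) / (4π × 0.0225) × (0.0000 + 0.9820) = 1.48×10⁻⁵ T.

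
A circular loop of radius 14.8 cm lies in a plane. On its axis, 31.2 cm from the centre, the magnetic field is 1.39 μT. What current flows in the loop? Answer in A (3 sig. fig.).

I ≈ 4.16 A

On the axis of a loop, B = μ₀IR²/[2(R²+z²)^(3/2)], so I = 2B(R²+z²)^(3/2)/(μ₀R²).
R² + z² = 0.0219 + 0.09734 = 0.1192 m²; raised to 3/2 gives 4.12×10⁻² m³.
I = 2 × 1.39×10⁻⁶ × 4.12×10⁻² / (1.26×10⁻⁶ × 0.0219) = 4.16 A.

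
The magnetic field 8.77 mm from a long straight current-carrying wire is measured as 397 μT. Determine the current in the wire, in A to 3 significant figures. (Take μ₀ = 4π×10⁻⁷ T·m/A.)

For a long straight wire B = μ₀I/(2πd), so I = 2πdB/μ₀.
I = 2π × 0.00877 × 3.97×10⁻⁴ / (4π×10⁻⁷) = 17.4 A.

I ≈ 17.4 A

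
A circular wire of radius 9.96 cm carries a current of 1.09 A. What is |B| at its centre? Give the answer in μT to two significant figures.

At the centre of a circular loop the Biot–Savart law gives B = μ₀I/(2R).
B = (4π×10⁻⁷ × 1.09) / (2 × 0.0996) = 6.88×10⁻⁶ T.

B ≈ 6.9 μT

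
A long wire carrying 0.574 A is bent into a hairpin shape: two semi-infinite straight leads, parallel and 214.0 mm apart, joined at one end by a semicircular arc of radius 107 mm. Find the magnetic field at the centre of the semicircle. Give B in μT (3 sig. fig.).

B ≈ 2.76 μT

The semicircular arc contributes B_arc = μ₀I·π/(4πR) = μ₀I/(4R) = 1.69×10⁻⁶ T.
Each semi-infinite lead is at perpendicular distance R = 0.107 m from the centre, with the perpendicular foot at its near end, so it contributes μ₀I/(4πR); both point the same way, together 1.07×10⁻⁶ T.
Arc and leads all point the same direction: B = 1.69×10⁻⁶ + 1.07×10⁻⁶ = 2.76×10⁻⁶ T.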